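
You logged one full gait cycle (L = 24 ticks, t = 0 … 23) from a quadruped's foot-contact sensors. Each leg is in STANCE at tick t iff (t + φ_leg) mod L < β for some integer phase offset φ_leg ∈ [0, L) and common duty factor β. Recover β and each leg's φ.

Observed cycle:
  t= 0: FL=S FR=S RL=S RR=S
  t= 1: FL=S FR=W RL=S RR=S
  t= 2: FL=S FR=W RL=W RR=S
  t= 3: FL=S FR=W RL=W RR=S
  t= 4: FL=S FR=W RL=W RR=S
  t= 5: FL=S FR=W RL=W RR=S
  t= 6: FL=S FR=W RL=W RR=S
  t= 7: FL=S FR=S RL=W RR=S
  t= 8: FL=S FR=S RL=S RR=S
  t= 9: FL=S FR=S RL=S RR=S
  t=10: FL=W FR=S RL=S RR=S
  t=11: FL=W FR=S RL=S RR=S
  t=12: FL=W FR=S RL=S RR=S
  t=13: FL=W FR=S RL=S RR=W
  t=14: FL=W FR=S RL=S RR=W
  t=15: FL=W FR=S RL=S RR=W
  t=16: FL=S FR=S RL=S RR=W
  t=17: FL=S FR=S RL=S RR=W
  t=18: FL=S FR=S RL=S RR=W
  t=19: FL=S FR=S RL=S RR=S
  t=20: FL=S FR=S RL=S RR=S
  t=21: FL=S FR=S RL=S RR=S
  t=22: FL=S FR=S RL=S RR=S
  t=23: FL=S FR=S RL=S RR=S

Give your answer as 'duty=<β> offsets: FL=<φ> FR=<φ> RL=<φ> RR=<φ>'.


duty β = stance ticks per leg = 18
FL: stance ticks = 18; W→S at t=16 → φ=8
FR: stance ticks = 18; W→S at t=7 → φ=17
RL: stance ticks = 18; W→S at t=8 → φ=16
RR: stance ticks = 18; W→S at t=19 → φ=5

duty=18 offsets: FL=8 FR=17 RL=16 RR=5


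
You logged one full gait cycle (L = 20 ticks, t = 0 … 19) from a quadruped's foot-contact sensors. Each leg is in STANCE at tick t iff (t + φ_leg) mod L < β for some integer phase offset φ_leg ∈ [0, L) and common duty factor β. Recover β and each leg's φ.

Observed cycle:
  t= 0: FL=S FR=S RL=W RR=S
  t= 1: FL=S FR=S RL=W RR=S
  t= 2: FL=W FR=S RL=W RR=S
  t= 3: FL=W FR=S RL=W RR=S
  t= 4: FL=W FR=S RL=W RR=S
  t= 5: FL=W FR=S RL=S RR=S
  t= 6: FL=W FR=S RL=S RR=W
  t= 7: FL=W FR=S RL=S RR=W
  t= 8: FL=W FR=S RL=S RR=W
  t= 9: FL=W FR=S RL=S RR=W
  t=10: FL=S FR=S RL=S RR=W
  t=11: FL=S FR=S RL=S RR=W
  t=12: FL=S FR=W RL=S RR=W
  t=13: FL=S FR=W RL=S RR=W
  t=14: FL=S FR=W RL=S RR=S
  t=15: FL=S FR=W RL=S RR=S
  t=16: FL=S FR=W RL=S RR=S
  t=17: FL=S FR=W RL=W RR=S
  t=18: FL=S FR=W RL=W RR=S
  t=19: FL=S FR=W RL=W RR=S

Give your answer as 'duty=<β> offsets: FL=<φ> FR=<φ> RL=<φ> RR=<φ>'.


duty β = stance ticks per leg = 12
FL: stance ticks = 12; W→S at t=10 → φ=10
FR: stance ticks = 12; W→S at t=0 → φ=0
RL: stance ticks = 12; W→S at t=5 → φ=15
RR: stance ticks = 12; W→S at t=14 → φ=6

duty=12 offsets: FL=10 FR=0 RL=15 RR=6


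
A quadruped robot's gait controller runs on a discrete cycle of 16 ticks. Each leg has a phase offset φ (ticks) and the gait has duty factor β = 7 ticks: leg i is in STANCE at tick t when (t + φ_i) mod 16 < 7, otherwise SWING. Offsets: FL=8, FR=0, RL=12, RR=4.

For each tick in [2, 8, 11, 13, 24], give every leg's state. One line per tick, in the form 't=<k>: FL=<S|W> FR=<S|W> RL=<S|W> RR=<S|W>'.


t=2: phase=(10,2,14,6) vs β=7 → FL=W FR=S RL=W RR=S
t=8: phase=(0,8,4,12) vs β=7 → FL=S FR=W RL=S RR=W
t=11: phase=(3,11,7,15) vs β=7 → FL=S FR=W RL=W RR=W
t=13: phase=(5,13,9,1) vs β=7 → FL=S FR=W RL=W RR=S
t=24: phase=(0,8,4,12) vs β=7 → FL=S FR=W RL=S RR=W

t=2: FL=W FR=S RL=W RR=S
t=8: FL=S FR=W RL=S RR=W
t=11: FL=S FR=W RL=W RR=W
t=13: FL=S FR=W RL=W RR=S
t=24: FL=S FR=W RL=S RR=W


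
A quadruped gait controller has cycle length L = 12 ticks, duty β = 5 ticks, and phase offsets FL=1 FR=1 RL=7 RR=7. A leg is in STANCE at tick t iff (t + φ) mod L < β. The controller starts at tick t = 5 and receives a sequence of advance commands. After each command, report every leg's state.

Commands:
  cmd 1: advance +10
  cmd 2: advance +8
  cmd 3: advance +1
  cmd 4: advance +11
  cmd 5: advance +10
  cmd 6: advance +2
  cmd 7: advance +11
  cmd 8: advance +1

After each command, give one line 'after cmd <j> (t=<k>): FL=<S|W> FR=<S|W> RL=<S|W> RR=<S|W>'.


after cmd 1 (t=15): FL=S FR=S RL=W RR=W
after cmd 2 (t=23): FL=S FR=S RL=W RR=W
after cmd 3 (t=24): FL=S FR=S RL=W RR=W
after cmd 4 (t=35): FL=S FR=S RL=W RR=W
after cmd 5 (t=45): FL=W FR=W RL=S RR=S
after cmd 6 (t=47): FL=S FR=S RL=W RR=W
after cmd 7 (t=58): FL=W FR=W RL=W RR=W
after cmd 8 (t=59): FL=S FR=S RL=W RR=W

start t=5: FL=W FR=W RL=S RR=S
cmd 1: advance +10 → t=15, phase=(4,4,10,10) → FL=S FR=S RL=W RR=W
cmd 2: advance +8 → t=23, phase=(0,0,6,6) → FL=S FR=S RL=W RR=W
cmd 3: advance +1 → t=24, phase=(1,1,7,7) → FL=S FR=S RL=W RR=W
cmd 4: advance +11 → t=35, phase=(0,0,6,6) → FL=S FR=S RL=W RR=W
cmd 5: advance +10 → t=45, phase=(10,10,4,4) → FL=W FR=W RL=S RR=S
cmd 6: advance +2 → t=47, phase=(0,0,6,6) → FL=S FR=S RL=W RR=W
cmd 7: advance +11 → t=58, phase=(11,11,5,5) → FL=W FR=W RL=W RR=W
cmd 8: advance +1 → t=59, phase=(0,0,6,6) → FL=S FR=S RL=W RR=W


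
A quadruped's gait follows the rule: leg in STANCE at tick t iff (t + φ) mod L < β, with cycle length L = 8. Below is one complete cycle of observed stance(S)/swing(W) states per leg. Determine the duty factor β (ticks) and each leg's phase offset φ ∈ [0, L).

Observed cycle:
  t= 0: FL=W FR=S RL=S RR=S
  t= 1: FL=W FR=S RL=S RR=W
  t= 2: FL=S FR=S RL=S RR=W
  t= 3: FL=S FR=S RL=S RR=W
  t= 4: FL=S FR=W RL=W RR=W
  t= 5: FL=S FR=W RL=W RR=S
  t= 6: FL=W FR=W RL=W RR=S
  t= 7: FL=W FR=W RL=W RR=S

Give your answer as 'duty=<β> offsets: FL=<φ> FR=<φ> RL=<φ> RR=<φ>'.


duty β = stance ticks per leg = 4
FL: stance ticks = 4; W→S at t=2 → φ=6
FR: stance ticks = 4; W→S at t=0 → φ=0
RL: stance ticks = 4; W→S at t=0 → φ=0
RR: stance ticks = 4; W→S at t=5 → φ=3

duty=4 offsets: FL=6 FR=0 RL=0 RR=3


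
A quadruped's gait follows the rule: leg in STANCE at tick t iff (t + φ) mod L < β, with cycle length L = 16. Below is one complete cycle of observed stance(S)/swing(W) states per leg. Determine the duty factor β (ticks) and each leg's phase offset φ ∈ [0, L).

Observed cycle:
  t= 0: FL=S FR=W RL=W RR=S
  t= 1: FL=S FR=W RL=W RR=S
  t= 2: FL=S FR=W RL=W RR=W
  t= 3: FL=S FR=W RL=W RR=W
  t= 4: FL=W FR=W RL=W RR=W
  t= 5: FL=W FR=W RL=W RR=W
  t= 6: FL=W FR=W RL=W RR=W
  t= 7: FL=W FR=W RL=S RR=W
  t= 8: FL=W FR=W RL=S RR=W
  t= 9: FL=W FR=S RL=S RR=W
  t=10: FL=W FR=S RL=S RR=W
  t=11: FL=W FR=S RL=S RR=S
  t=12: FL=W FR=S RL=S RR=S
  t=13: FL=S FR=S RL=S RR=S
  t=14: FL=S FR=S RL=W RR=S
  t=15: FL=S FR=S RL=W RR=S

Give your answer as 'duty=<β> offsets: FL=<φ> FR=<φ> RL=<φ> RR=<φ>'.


duty=7 offsets: FL=3 FR=7 RL=9 RR=5

duty β = stance ticks per leg = 7
FL: stance ticks = 7; W→S at t=13 → φ=3
FR: stance ticks = 7; W→S at t=9 → φ=7
RL: stance ticks = 7; W→S at t=7 → φ=9
RR: stance ticks = 7; W→S at t=11 → φ=5


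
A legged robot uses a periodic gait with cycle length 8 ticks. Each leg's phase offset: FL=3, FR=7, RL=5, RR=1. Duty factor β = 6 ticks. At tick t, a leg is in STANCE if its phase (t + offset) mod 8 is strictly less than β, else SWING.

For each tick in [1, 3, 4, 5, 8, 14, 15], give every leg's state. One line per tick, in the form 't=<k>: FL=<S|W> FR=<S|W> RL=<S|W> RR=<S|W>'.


t=1: phase=(4,0,6,2) vs β=6 → FL=S FR=S RL=W RR=S
t=3: phase=(6,2,0,4) vs β=6 → FL=W FR=S RL=S RR=S
t=4: phase=(7,3,1,5) vs β=6 → FL=W FR=S RL=S RR=S
t=5: phase=(0,4,2,6) vs β=6 → FL=S FR=S RL=S RR=W
t=8: phase=(3,7,5,1) vs β=6 → FL=S FR=W RL=S RR=S
t=14: phase=(1,5,3,7) vs β=6 → FL=S FR=S RL=S RR=W
t=15: phase=(2,6,4,0) vs β=6 → FL=S FR=W RL=S RR=S

t=1: FL=S FR=S RL=W RR=S
t=3: FL=W FR=S RL=S RR=S
t=4: FL=W FR=S RL=S RR=S
t=5: FL=S FR=S RL=S RR=W
t=8: FL=S FR=W RL=S RR=S
t=14: FL=S FR=S RL=S RR=W
t=15: FL=S FR=W RL=S RR=S


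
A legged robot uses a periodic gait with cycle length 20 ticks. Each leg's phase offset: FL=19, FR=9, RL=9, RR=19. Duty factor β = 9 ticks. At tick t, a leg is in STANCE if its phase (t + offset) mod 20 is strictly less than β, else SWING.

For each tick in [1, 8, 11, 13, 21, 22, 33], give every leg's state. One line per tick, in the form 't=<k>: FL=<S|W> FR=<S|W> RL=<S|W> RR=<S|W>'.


t=1: phase=(0,10,10,0) vs β=9 → FL=S FR=W RL=W RR=S
t=8: phase=(7,17,17,7) vs β=9 → FL=S FR=W RL=W RR=S
t=11: phase=(10,0,0,10) vs β=9 → FL=W FR=S RL=S RR=W
t=13: phase=(12,2,2,12) vs β=9 → FL=W FR=S RL=S RR=W
t=21: phase=(0,10,10,0) vs β=9 → FL=S FR=W RL=W RR=S
t=22: phase=(1,11,11,1) vs β=9 → FL=S FR=W RL=W RR=S
t=33: phase=(12,2,2,12) vs β=9 → FL=W FR=S RL=S RR=W

t=1: FL=S FR=W RL=W RR=S
t=8: FL=S FR=W RL=W RR=S
t=11: FL=W FR=S RL=S RR=W
t=13: FL=W FR=S RL=S RR=W
t=21: FL=S FR=W RL=W RR=S
t=22: FL=S FR=W RL=W RR=S
t=33: FL=W FR=S RL=S RR=W


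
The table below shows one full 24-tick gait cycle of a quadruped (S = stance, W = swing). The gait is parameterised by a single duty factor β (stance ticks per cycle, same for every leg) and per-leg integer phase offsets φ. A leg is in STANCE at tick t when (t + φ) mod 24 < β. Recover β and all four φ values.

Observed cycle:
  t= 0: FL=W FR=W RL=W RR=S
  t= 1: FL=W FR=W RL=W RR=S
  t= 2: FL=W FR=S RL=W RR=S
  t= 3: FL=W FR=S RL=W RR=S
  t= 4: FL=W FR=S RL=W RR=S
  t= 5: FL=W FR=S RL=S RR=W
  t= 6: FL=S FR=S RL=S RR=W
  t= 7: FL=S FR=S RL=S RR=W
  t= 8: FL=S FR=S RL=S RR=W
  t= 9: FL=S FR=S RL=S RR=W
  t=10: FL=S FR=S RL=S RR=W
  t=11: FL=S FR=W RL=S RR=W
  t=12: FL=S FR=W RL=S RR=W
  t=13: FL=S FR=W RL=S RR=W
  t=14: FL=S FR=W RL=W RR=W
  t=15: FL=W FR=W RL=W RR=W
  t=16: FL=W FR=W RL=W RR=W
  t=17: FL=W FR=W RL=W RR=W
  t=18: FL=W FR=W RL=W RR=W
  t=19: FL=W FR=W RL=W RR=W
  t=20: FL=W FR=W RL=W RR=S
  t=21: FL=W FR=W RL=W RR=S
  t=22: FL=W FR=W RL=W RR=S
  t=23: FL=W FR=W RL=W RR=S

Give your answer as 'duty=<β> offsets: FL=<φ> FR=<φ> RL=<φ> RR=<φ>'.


duty β = stance ticks per leg = 9
FL: stance ticks = 9; W→S at t=6 → φ=18
FR: stance ticks = 9; W→S at t=2 → φ=22
RL: stance ticks = 9; W→S at t=5 → φ=19
RR: stance ticks = 9; W→S at t=20 → φ=4

duty=9 offsets: FL=18 FR=22 RL=19 RR=4


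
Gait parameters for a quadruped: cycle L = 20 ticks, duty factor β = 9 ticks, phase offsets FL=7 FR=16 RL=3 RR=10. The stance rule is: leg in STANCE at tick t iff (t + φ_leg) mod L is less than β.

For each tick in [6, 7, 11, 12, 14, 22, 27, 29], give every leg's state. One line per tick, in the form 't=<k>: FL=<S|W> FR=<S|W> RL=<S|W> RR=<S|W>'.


t=6: phase=(13,2,9,16) vs β=9 → FL=W FR=S RL=W RR=W
t=7: phase=(14,3,10,17) vs β=9 → FL=W FR=S RL=W RR=W
t=11: phase=(18,7,14,1) vs β=9 → FL=W FR=S RL=W RR=S
t=12: phase=(19,8,15,2) vs β=9 → FL=W FR=S RL=W RR=S
t=14: phase=(1,10,17,4) vs β=9 → FL=S FR=W RL=W RR=S
t=22: phase=(9,18,5,12) vs β=9 → FL=W FR=W RL=S RR=W
t=27: phase=(14,3,10,17) vs β=9 → FL=W FR=S RL=W RR=W
t=29: phase=(16,5,12,19) vs β=9 → FL=W FR=S RL=W RR=W

t=6: FL=W FR=S RL=W RR=W
t=7: FL=W FR=S RL=W RR=W
t=11: FL=W FR=S RL=W RR=S
t=12: FL=W FR=S RL=W RR=S
t=14: FL=S FR=W RL=W RR=S
t=22: FL=W FR=W RL=S RR=W
t=27: FL=W FR=S RL=W RR=W
t=29: FL=W FR=S RL=W RR=W


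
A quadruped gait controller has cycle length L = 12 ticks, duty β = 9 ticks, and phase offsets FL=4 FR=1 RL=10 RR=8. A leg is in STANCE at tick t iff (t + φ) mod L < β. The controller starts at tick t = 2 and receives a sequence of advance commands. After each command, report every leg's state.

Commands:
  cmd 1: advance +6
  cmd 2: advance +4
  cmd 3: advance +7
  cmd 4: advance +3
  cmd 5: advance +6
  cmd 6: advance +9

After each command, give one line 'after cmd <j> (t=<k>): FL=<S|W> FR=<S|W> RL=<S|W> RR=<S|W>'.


start t=2: FL=S FR=S RL=S RR=W
cmd 1: advance +6 → t=8, phase=(0,9,6,4) → FL=S FR=W RL=S RR=S
cmd 2: advance +4 → t=12, phase=(4,1,10,8) → FL=S FR=S RL=W RR=S
cmd 3: advance +7 → t=19, phase=(11,8,5,3) → FL=W FR=S RL=S RR=S
cmd 4: advance +3 → t=22, phase=(2,11,8,6) → FL=S FR=W RL=S RR=S
cmd 5: advance +6 → t=28, phase=(8,5,2,0) → FL=S FR=S RL=S RR=S
cmd 6: advance +9 → t=37, phase=(5,2,11,9) → FL=S FR=S RL=W RR=W

after cmd 1 (t=8): FL=S FR=W RL=S RR=S
after cmd 2 (t=12): FL=S FR=S RL=W RR=S
after cmd 3 (t=19): FL=W FR=S RL=S RR=S
after cmd 4 (t=22): FL=S FR=W RL=S RR=S
after cmd 5 (t=28): FL=S FR=S RL=S RR=S
after cmd 6 (t=37): FL=S FR=S RL=W RR=W


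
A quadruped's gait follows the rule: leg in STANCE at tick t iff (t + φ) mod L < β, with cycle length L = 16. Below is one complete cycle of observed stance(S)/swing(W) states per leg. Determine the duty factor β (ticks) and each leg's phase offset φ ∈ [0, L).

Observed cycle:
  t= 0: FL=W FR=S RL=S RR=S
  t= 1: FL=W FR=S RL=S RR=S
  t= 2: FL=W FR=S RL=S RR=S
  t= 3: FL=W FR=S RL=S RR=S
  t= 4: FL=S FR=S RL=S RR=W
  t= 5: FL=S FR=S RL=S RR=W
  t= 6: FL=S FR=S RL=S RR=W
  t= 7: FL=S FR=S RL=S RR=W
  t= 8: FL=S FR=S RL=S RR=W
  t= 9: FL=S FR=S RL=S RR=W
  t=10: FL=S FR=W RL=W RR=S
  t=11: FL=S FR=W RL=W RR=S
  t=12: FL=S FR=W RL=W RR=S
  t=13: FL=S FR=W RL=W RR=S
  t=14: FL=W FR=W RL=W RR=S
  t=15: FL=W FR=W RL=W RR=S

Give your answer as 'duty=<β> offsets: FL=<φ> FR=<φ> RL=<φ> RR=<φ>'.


duty β = stance ticks per leg = 10
FL: stance ticks = 10; W→S at t=4 → φ=12
FR: stance ticks = 10; W→S at t=0 → φ=0
RL: stance ticks = 10; W→S at t=0 → φ=0
RR: stance ticks = 10; W→S at t=10 → φ=6

duty=10 offsets: FL=12 FR=0 RL=0 RR=6


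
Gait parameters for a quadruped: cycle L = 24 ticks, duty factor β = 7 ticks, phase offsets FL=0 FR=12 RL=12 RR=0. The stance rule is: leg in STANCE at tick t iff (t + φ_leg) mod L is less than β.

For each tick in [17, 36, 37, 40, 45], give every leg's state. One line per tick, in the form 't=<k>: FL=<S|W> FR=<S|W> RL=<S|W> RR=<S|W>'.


t=17: FL=W FR=S RL=S RR=W
t=36: FL=W FR=S RL=S RR=W
t=37: FL=W FR=S RL=S RR=W
t=40: FL=W FR=S RL=S RR=W
t=45: FL=W FR=W RL=W RR=W

t=17: phase=(17,5,5,17) vs β=7 → FL=W FR=S RL=S RR=W
t=36: phase=(12,0,0,12) vs β=7 → FL=W FR=S RL=S RR=W
t=37: phase=(13,1,1,13) vs β=7 → FL=W FR=S RL=S RR=W
t=40: phase=(16,4,4,16) vs β=7 → FL=W FR=S RL=S RR=W
t=45: phase=(21,9,9,21) vs β=7 → FL=W FR=W RL=W RR=W


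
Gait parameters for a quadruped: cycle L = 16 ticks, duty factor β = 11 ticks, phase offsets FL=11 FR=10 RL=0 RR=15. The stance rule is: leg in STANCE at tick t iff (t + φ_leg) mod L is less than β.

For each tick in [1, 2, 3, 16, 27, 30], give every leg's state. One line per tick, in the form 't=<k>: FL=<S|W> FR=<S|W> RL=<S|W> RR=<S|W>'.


t=1: phase=(12,11,1,0) vs β=11 → FL=W FR=W RL=S RR=S
t=2: phase=(13,12,2,1) vs β=11 → FL=W FR=W RL=S RR=S
t=3: phase=(14,13,3,2) vs β=11 → FL=W FR=W RL=S RR=S
t=16: phase=(11,10,0,15) vs β=11 → FL=W FR=S RL=S RR=W
t=27: phase=(6,5,11,10) vs β=11 → FL=S FR=S RL=W RR=S
t=30: phase=(9,8,14,13) vs β=11 → FL=S FR=S RL=W RR=W

t=1: FL=W FR=W RL=S RR=S
t=2: FL=W FR=W RL=S RR=S
t=3: FL=W FR=W RL=S RR=S
t=16: FL=W FR=S RL=S RR=W
t=27: FL=S FR=S RL=W RR=S
t=30: FL=S FR=S RL=W RR=W


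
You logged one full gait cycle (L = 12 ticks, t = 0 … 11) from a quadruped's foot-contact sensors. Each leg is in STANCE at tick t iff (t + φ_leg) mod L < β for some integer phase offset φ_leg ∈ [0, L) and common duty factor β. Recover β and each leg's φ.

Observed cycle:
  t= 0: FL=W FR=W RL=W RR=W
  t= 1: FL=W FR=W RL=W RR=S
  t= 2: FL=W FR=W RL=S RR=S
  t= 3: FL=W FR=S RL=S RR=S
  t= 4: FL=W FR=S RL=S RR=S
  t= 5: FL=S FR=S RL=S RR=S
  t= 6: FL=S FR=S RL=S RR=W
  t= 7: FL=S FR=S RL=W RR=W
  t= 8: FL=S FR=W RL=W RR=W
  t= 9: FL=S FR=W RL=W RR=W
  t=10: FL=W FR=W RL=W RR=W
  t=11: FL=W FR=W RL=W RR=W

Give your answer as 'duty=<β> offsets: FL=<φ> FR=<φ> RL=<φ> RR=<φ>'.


duty=5 offsets: FL=7 FR=9 RL=10 RR=11

duty β = stance ticks per leg = 5
FL: stance ticks = 5; W→S at t=5 → φ=7
FR: stance ticks = 5; W→S at t=3 → φ=9
RL: stance ticks = 5; W→S at t=2 → φ=10
RR: stance ticks = 5; W→S at t=1 → φ=11


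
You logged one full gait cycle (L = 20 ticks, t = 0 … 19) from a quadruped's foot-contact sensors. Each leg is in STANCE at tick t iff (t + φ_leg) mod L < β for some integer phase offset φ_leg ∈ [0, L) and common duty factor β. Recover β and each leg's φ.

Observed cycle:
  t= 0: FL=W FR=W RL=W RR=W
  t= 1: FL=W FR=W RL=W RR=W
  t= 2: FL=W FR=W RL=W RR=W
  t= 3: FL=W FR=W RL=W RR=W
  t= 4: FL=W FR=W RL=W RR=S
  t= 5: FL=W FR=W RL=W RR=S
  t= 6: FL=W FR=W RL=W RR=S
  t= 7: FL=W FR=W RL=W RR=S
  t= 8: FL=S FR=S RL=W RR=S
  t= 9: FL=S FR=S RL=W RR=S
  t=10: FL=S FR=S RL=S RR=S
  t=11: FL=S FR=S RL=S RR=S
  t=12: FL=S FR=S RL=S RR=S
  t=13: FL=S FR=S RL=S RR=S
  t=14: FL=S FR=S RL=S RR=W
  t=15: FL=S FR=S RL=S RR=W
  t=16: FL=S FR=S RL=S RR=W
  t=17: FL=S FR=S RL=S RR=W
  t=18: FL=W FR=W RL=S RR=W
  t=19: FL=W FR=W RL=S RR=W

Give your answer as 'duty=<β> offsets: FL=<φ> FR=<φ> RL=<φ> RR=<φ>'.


duty β = stance ticks per leg = 10
FL: stance ticks = 10; W→S at t=8 → φ=12
FR: stance ticks = 10; W→S at t=8 → φ=12
RL: stance ticks = 10; W→S at t=10 → φ=10
RR: stance ticks = 10; W→S at t=4 → φ=16

duty=10 offsets: FL=12 FR=12 RL=10 RR=16


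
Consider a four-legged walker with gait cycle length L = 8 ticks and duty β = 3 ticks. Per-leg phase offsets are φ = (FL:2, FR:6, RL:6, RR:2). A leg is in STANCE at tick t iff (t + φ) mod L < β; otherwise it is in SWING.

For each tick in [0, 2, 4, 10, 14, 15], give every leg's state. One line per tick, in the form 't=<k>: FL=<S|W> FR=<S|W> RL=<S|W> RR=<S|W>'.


t=0: FL=S FR=W RL=W RR=S
t=2: FL=W FR=S RL=S RR=W
t=4: FL=W FR=S RL=S RR=W
t=10: FL=W FR=S RL=S RR=W
t=14: FL=S FR=W RL=W RR=S
t=15: FL=S FR=W RL=W RR=S

t=0: phase=(2,6,6,2) vs β=3 → FL=S FR=W RL=W RR=S
t=2: phase=(4,0,0,4) vs β=3 → FL=W FR=S RL=S RR=W
t=4: phase=(6,2,2,6) vs β=3 → FL=W FR=S RL=S RR=W
t=10: phase=(4,0,0,4) vs β=3 → FL=W FR=S RL=S RR=W
t=14: phase=(0,4,4,0) vs β=3 → FL=S FR=W RL=W RR=S
t=15: phase=(1,5,5,1) vs β=3 → FL=S FR=W RL=W RR=S


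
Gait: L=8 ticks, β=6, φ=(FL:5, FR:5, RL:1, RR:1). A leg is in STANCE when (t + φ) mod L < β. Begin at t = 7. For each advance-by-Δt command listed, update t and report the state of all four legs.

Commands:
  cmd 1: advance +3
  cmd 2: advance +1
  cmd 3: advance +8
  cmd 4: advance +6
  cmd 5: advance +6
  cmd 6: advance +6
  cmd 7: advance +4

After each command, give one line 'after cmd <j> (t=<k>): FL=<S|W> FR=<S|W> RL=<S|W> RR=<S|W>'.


start t=7: FL=S FR=S RL=S RR=S
cmd 1: advance +3 → t=10, phase=(7,7,3,3) → FL=W FR=W RL=S RR=S
cmd 2: advance +1 → t=11, phase=(0,0,4,4) → FL=S FR=S RL=S RR=S
cmd 3: advance +8 → t=19, phase=(0,0,4,4) → FL=S FR=S RL=S RR=S
cmd 4: advance +6 → t=25, phase=(6,6,2,2) → FL=W FR=W RL=S RR=S
cmd 5: advance +6 → t=31, phase=(4,4,0,0) → FL=S FR=S RL=S RR=S
cmd 6: advance +6 → t=37, phase=(2,2,6,6) → FL=S FR=S RL=W RR=W
cmd 7: advance +4 → t=41, phase=(6,6,2,2) → FL=W FR=W RL=S RR=S

after cmd 1 (t=10): FL=W FR=W RL=S RR=S
after cmd 2 (t=11): FL=S FR=S RL=S RR=S
after cmd 3 (t=19): FL=S FR=S RL=S RR=S
after cmd 4 (t=25): FL=W FR=W RL=S RR=S
after cmd 5 (t=31): FL=S FR=S RL=S RR=S
after cmd 6 (t=37): FL=S FR=S RL=W RR=W
after cmd 7 (t=41): FL=W FR=W RL=S RR=S


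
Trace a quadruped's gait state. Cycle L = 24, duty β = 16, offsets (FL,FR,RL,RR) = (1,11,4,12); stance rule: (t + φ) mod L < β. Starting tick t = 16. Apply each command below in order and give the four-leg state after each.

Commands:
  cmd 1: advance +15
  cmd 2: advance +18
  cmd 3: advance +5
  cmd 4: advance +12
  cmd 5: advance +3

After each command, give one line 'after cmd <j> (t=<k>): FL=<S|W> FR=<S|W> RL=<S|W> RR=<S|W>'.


start t=16: FL=W FR=S RL=W RR=S
cmd 1: advance +15 → t=31, phase=(8,18,11,19) → FL=S FR=W RL=S RR=W
cmd 2: advance +18 → t=49, phase=(2,12,5,13) → FL=S FR=S RL=S RR=S
cmd 3: advance +5 → t=54, phase=(7,17,10,18) → FL=S FR=W RL=S RR=W
cmd 4: advance +12 → t=66, phase=(19,5,22,6) → FL=W FR=S RL=W RR=S
cmd 5: advance +3 → t=69, phase=(22,8,1,9) → FL=W FR=S RL=S RR=S

after cmd 1 (t=31): FL=S FR=W RL=S RR=W
after cmd 2 (t=49): FL=S FR=S RL=S RR=S
after cmd 3 (t=54): FL=S FR=W RL=S RR=W
after cmd 4 (t=66): FL=W FR=S RL=W RR=S
after cmd 5 (t=69): FL=W FR=S RL=S RR=S


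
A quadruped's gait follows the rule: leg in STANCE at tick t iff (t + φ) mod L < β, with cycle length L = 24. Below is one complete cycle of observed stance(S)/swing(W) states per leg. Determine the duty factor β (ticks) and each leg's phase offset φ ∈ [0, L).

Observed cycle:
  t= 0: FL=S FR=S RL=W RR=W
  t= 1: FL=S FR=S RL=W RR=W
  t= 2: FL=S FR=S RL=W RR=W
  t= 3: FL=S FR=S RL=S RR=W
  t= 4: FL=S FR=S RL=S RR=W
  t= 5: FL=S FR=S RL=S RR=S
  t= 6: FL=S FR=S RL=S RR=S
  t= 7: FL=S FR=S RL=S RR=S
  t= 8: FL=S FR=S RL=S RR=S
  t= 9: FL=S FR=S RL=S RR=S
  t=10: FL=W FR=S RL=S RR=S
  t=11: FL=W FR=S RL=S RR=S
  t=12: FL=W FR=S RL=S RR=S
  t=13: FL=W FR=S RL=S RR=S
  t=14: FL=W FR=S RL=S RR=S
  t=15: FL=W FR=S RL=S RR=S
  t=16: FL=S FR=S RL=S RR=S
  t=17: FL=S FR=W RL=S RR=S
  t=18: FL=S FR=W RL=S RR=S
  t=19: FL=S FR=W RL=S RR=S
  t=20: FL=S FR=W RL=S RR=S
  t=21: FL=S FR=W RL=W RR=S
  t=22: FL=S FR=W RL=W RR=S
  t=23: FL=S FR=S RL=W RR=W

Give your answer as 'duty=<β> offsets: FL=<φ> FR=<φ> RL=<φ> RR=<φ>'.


duty=18 offsets: FL=8 FR=1 RL=21 RR=19

duty β = stance ticks per leg = 18
FL: stance ticks = 18; W→S at t=16 → φ=8
FR: stance ticks = 18; W→S at t=23 → φ=1
RL: stance ticks = 18; W→S at t=3 → φ=21
RR: stance ticks = 18; W→S at t=5 → φ=19


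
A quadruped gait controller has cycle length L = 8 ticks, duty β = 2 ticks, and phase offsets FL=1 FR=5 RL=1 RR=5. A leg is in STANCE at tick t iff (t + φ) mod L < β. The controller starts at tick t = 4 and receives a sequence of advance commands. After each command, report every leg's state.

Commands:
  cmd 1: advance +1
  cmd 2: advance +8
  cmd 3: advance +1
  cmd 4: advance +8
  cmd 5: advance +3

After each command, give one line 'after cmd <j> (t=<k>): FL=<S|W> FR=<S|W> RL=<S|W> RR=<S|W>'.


after cmd 1 (t=5): FL=W FR=W RL=W RR=W
after cmd 2 (t=13): FL=W FR=W RL=W RR=W
after cmd 3 (t=14): FL=W FR=W RL=W RR=W
after cmd 4 (t=22): FL=W FR=W RL=W RR=W
after cmd 5 (t=25): FL=W FR=W RL=W RR=W

start t=4: FL=W FR=S RL=W RR=S
cmd 1: advance +1 → t=5, phase=(6,2,6,2) → FL=W FR=W RL=W RR=W
cmd 2: advance +8 → t=13, phase=(6,2,6,2) → FL=W FR=W RL=W RR=W
cmd 3: advance +1 → t=14, phase=(7,3,7,3) → FL=W FR=W RL=W RR=W
cmd 4: advance +8 → t=22, phase=(7,3,7,3) → FL=W FR=W RL=W RR=W
cmd 5: advance +3 → t=25, phase=(2,6,2,6) → FL=W FR=W RL=W RR=W


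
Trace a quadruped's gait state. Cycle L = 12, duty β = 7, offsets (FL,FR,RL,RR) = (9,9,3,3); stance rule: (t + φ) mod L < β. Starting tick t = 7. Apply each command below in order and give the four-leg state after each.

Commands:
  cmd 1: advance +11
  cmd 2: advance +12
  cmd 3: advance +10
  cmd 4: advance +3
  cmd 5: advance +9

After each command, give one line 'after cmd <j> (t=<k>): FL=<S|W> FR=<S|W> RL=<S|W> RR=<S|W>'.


after cmd 1 (t=18): FL=S FR=S RL=W RR=W
after cmd 2 (t=30): FL=S FR=S RL=W RR=W
after cmd 3 (t=40): FL=S FR=S RL=W RR=W
after cmd 4 (t=43): FL=S FR=S RL=W RR=W
after cmd 5 (t=52): FL=S FR=S RL=W RR=W

start t=7: FL=S FR=S RL=W RR=W
cmd 1: advance +11 → t=18, phase=(3,3,9,9) → FL=S FR=S RL=W RR=W
cmd 2: advance +12 → t=30, phase=(3,3,9,9) → FL=S FR=S RL=W RR=W
cmd 3: advance +10 → t=40, phase=(1,1,7,7) → FL=S FR=S RL=W RR=W
cmd 4: advance +3 → t=43, phase=(4,4,10,10) → FL=S FR=S RL=W RR=W
cmd 5: advance +9 → t=52, phase=(1,1,7,7) → FL=S FR=S RL=W RR=W


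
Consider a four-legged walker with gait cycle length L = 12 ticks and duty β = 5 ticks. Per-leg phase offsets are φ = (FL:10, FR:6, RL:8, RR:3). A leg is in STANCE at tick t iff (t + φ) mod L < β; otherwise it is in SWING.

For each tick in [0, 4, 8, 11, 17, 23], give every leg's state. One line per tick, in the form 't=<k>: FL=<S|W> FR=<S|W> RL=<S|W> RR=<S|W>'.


t=0: phase=(10,6,8,3) vs β=5 → FL=W FR=W RL=W RR=S
t=4: phase=(2,10,0,7) vs β=5 → FL=S FR=W RL=S RR=W
t=8: phase=(6,2,4,11) vs β=5 → FL=W FR=S RL=S RR=W
t=11: phase=(9,5,7,2) vs β=5 → FL=W FR=W RL=W RR=S
t=17: phase=(3,11,1,8) vs β=5 → FL=S FR=W RL=S RR=W
t=23: phase=(9,5,7,2) vs β=5 → FL=W FR=W RL=W RR=S

t=0: FL=W FR=W RL=W RR=S
t=4: FL=S FR=W RL=S RR=W
t=8: FL=W FR=S RL=S RR=W
t=11: FL=W FR=W RL=W RR=S
t=17: FL=S FR=W RL=S RR=W
t=23: FL=W FR=W RL=W RR=S


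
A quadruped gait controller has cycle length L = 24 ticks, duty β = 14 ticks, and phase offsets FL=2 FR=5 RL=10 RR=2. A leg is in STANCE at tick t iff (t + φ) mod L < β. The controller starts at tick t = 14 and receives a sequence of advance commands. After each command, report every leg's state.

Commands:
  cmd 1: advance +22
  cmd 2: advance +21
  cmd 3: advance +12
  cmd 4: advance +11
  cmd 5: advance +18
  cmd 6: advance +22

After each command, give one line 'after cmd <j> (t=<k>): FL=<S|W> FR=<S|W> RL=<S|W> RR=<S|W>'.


start t=14: FL=W FR=W RL=S RR=W
cmd 1: advance +22 → t=36, phase=(14,17,22,14) → FL=W FR=W RL=W RR=W
cmd 2: advance +21 → t=57, phase=(11,14,19,11) → FL=S FR=W RL=W RR=S
cmd 3: advance +12 → t=69, phase=(23,2,7,23) → FL=W FR=S RL=S RR=W
cmd 4: advance +11 → t=80, phase=(10,13,18,10) → FL=S FR=S RL=W RR=S
cmd 5: advance +18 → t=98, phase=(4,7,12,4) → FL=S FR=S RL=S RR=S
cmd 6: advance +22 → t=120, phase=(2,5,10,2) → FL=S FR=S RL=S RR=S

after cmd 1 (t=36): FL=W FR=W RL=W RR=W
after cmd 2 (t=57): FL=S FR=W RL=W RR=S
after cmd 3 (t=69): FL=W FR=S RL=S RR=W
after cmd 4 (t=80): FL=S FR=S RL=W RR=S
after cmd 5 (t=98): FL=S FR=S RL=S RR=S
after cmd 6 (t=120): FL=S FR=S RL=S RR=S


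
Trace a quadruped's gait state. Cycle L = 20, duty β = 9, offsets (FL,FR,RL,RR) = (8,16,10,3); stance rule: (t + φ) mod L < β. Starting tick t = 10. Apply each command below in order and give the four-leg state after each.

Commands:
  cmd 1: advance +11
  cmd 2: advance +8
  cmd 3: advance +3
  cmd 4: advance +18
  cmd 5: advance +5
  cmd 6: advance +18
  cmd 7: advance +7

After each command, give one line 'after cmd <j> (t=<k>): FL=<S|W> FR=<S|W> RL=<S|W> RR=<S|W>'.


after cmd 1 (t=21): FL=W FR=W RL=W RR=S
after cmd 2 (t=29): FL=W FR=S RL=W RR=W
after cmd 3 (t=32): FL=S FR=S RL=S RR=W
after cmd 4 (t=50): FL=W FR=S RL=S RR=W
after cmd 5 (t=55): FL=S FR=W RL=S RR=W
after cmd 6 (t=73): FL=S FR=W RL=S RR=W
after cmd 7 (t=80): FL=S FR=W RL=W RR=S

start t=10: FL=W FR=S RL=S RR=W
cmd 1: advance +11 → t=21, phase=(9,17,11,4) → FL=W FR=W RL=W RR=S
cmd 2: advance +8 → t=29, phase=(17,5,19,12) → FL=W FR=S RL=W RR=W
cmd 3: advance +3 → t=32, phase=(0,8,2,15) → FL=S FR=S RL=S RR=W
cmd 4: advance +18 → t=50, phase=(18,6,0,13) → FL=W FR=S RL=S RR=W
cmd 5: advance +5 → t=55, phase=(3,11,5,18) → FL=S FR=W RL=S RR=W
cmd 6: advance +18 → t=73, phase=(1,9,3,16) → FL=S FR=W RL=S RR=W
cmd 7: advance +7 → t=80, phase=(8,16,10,3) → FL=S FR=W RL=W RR=S


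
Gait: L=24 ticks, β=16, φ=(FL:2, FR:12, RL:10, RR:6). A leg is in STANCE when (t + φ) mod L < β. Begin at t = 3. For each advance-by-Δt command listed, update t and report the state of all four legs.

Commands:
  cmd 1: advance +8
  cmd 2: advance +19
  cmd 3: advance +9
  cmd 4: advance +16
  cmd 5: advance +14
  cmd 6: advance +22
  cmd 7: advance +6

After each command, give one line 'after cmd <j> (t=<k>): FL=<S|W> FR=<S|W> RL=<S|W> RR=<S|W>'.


after cmd 1 (t=11): FL=S FR=W RL=W RR=W
after cmd 2 (t=30): FL=S FR=W RL=W RR=S
after cmd 3 (t=39): FL=W FR=S RL=S RR=W
after cmd 4 (t=55): FL=S FR=W RL=W RR=S
after cmd 5 (t=69): FL=W FR=S RL=S RR=S
after cmd 6 (t=91): FL=W FR=S RL=S RR=S
after cmd 7 (t=97): FL=S FR=S RL=S RR=S

start t=3: FL=S FR=S RL=S RR=S
cmd 1: advance +8 → t=11, phase=(13,23,21,17) → FL=S FR=W RL=W RR=W
cmd 2: advance +19 → t=30, phase=(8,18,16,12) → FL=S FR=W RL=W RR=S
cmd 3: advance +9 → t=39, phase=(17,3,1,21) → FL=W FR=S RL=S RR=W
cmd 4: advance +16 → t=55, phase=(9,19,17,13) → FL=S FR=W RL=W RR=S
cmd 5: advance +14 → t=69, phase=(23,9,7,3) → FL=W FR=S RL=S RR=S
cmd 6: advance +22 → t=91, phase=(21,7,5,1) → FL=W FR=S RL=S RR=S
cmd 7: advance +6 → t=97, phase=(3,13,11,7) → FL=S FR=S RL=S RR=S


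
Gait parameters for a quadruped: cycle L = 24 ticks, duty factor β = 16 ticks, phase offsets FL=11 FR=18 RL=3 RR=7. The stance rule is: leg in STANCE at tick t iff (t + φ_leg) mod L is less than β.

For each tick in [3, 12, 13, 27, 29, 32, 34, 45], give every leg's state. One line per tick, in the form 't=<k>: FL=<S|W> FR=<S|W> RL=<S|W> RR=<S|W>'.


t=3: phase=(14,21,6,10) vs β=16 → FL=S FR=W RL=S RR=S
t=12: phase=(23,6,15,19) vs β=16 → FL=W FR=S RL=S RR=W
t=13: phase=(0,7,16,20) vs β=16 → FL=S FR=S RL=W RR=W
t=27: phase=(14,21,6,10) vs β=16 → FL=S FR=W RL=S RR=S
t=29: phase=(16,23,8,12) vs β=16 → FL=W FR=W RL=S RR=S
t=32: phase=(19,2,11,15) vs β=16 → FL=W FR=S RL=S RR=S
t=34: phase=(21,4,13,17) vs β=16 → FL=W FR=S RL=S RR=W
t=45: phase=(8,15,0,4) vs β=16 → FL=S FR=S RL=S RR=S

t=3: FL=S FR=W RL=S RR=S
t=12: FL=W FR=S RL=S RR=W
t=13: FL=S FR=S RL=W RR=W
t=27: FL=S FR=W RL=S RR=S
t=29: FL=W FR=W RL=S RR=S
t=32: FL=W FR=S RL=S RR=S
t=34: FL=W FR=S RL=S RR=W
t=45: FL=S FR=S RL=S RR=S


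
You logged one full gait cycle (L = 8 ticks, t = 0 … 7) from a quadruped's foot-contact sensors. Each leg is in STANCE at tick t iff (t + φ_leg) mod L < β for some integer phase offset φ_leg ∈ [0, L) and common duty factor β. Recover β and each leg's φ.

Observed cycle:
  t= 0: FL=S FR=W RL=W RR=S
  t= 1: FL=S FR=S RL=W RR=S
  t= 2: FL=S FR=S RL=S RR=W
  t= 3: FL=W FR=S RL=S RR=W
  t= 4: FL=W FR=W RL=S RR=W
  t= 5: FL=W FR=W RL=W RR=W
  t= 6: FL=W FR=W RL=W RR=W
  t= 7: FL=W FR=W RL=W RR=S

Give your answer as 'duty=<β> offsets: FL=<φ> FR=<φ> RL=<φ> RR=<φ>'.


duty β = stance ticks per leg = 3
FL: stance ticks = 3; W→S at t=0 → φ=0
FR: stance ticks = 3; W→S at t=1 → φ=7
RL: stance ticks = 3; W→S at t=2 → φ=6
RR: stance ticks = 3; W→S at t=7 → φ=1

duty=3 offsets: FL=0 FR=7 RL=6 RR=1


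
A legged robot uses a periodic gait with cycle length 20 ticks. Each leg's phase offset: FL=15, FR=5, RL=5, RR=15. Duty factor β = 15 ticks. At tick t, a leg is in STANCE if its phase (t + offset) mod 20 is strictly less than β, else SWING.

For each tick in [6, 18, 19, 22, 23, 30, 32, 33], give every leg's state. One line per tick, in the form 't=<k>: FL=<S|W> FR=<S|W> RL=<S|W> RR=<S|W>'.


t=6: FL=S FR=S RL=S RR=S
t=18: FL=S FR=S RL=S RR=S
t=19: FL=S FR=S RL=S RR=S
t=22: FL=W FR=S RL=S RR=W
t=23: FL=W FR=S RL=S RR=W
t=30: FL=S FR=W RL=W RR=S
t=32: FL=S FR=W RL=W RR=S
t=33: FL=S FR=W RL=W RR=S

t=6: phase=(1,11,11,1) vs β=15 → FL=S FR=S RL=S RR=S
t=18: phase=(13,3,3,13) vs β=15 → FL=S FR=S RL=S RR=S
t=19: phase=(14,4,4,14) vs β=15 → FL=S FR=S RL=S RR=S
t=22: phase=(17,7,7,17) vs β=15 → FL=W FR=S RL=S RR=W
t=23: phase=(18,8,8,18) vs β=15 → FL=W FR=S RL=S RR=W
t=30: phase=(5,15,15,5) vs β=15 → FL=S FR=W RL=W RR=S
t=32: phase=(7,17,17,7) vs β=15 → FL=S FR=W RL=W RR=S
t=33: phase=(8,18,18,8) vs β=15 → FL=S FR=W RL=W RR=S


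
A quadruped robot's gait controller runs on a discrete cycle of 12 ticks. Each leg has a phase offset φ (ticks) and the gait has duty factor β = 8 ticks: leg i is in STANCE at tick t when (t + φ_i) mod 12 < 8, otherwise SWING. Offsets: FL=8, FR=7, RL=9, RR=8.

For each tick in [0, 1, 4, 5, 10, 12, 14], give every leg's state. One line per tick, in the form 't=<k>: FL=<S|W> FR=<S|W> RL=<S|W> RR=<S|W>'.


t=0: phase=(8,7,9,8) vs β=8 → FL=W FR=S RL=W RR=W
t=1: phase=(9,8,10,9) vs β=8 → FL=W FR=W RL=W RR=W
t=4: phase=(0,11,1,0) vs β=8 → FL=S FR=W RL=S RR=S
t=5: phase=(1,0,2,1) vs β=8 → FL=S FR=S RL=S RR=S
t=10: phase=(6,5,7,6) vs β=8 → FL=S FR=S RL=S RR=S
t=12: phase=(8,7,9,8) vs β=8 → FL=W FR=S RL=W RR=W
t=14: phase=(10,9,11,10) vs β=8 → FL=W FR=W RL=W RR=W

t=0: FL=W FR=S RL=W RR=W
t=1: FL=W FR=W RL=W RR=W
t=4: FL=S FR=W RL=S RR=S
t=5: FL=S FR=S RL=S RR=S
t=10: FL=S FR=S RL=S RR=S
t=12: FL=W FR=S RL=W RR=W
t=14: FL=W FR=W RL=W RR=W


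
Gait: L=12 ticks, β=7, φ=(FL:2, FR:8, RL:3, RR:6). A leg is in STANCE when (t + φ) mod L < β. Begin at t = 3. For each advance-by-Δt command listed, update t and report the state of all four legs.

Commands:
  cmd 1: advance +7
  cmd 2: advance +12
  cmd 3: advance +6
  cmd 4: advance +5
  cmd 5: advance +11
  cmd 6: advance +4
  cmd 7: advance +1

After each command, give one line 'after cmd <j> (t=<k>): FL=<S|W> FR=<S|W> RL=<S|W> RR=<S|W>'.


after cmd 1 (t=10): FL=S FR=S RL=S RR=S
after cmd 2 (t=22): FL=S FR=S RL=S RR=S
after cmd 3 (t=28): FL=S FR=S RL=W RR=W
after cmd 4 (t=33): FL=W FR=S RL=S RR=S
after cmd 5 (t=44): FL=W FR=S RL=W RR=S
after cmd 6 (t=48): FL=S FR=W RL=S RR=S
after cmd 7 (t=49): FL=S FR=W RL=S RR=W

start t=3: FL=S FR=W RL=S RR=W
cmd 1: advance +7 → t=10, phase=(0,6,1,4) → FL=S FR=S RL=S RR=S
cmd 2: advance +12 → t=22, phase=(0,6,1,4) → FL=S FR=S RL=S RR=S
cmd 3: advance +6 → t=28, phase=(6,0,7,10) → FL=S FR=S RL=W RR=W
cmd 4: advance +5 → t=33, phase=(11,5,0,3) → FL=W FR=S RL=S RR=S
cmd 5: advance +11 → t=44, phase=(10,4,11,2) → FL=W FR=S RL=W RR=S
cmd 6: advance +4 → t=48, phase=(2,8,3,6) → FL=S FR=W RL=S RR=S
cmd 7: advance +1 → t=49, phase=(3,9,4,7) → FL=S FR=W RL=S RR=W


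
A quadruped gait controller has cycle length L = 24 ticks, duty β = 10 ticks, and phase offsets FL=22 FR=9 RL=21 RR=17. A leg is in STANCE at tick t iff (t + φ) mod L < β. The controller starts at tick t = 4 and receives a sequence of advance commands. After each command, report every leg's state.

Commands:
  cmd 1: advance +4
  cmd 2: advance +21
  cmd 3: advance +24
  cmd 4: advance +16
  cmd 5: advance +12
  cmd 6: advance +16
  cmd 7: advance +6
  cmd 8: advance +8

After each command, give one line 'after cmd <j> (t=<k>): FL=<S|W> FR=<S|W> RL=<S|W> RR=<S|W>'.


start t=4: FL=S FR=W RL=S RR=W
cmd 1: advance +4 → t=8, phase=(6,17,5,1) → FL=S FR=W RL=S RR=S
cmd 2: advance +21 → t=29, phase=(3,14,2,22) → FL=S FR=W RL=S RR=W
cmd 3: advance +24 → t=53, phase=(3,14,2,22) → FL=S FR=W RL=S RR=W
cmd 4: advance +16 → t=69, phase=(19,6,18,14) → FL=W FR=S RL=W RR=W
cmd 5: advance +12 → t=81, phase=(7,18,6,2) → FL=S FR=W RL=S RR=S
cmd 6: advance +16 → t=97, phase=(23,10,22,18) → FL=W FR=W RL=W RR=W
cmd 7: advance +6 → t=103, phase=(5,16,4,0) → FL=S FR=W RL=S RR=S
cmd 8: advance +8 → t=111, phase=(13,0,12,8) → FL=W FR=S RL=W RR=S

after cmd 1 (t=8): FL=S FR=W RL=S RR=S
after cmd 2 (t=29): FL=S FR=W RL=S RR=W
after cmd 3 (t=53): FL=S FR=W RL=S RR=W
after cmd 4 (t=69): FL=W FR=S RL=W RR=W
after cmd 5 (t=81): FL=S FR=W RL=S RR=S
after cmd 6 (t=97): FL=W FR=W RL=W RR=W
after cmd 7 (t=103): FL=S FR=W RL=S RR=S
after cmd 8 (t=111): FL=W FR=S RL=W RR=S


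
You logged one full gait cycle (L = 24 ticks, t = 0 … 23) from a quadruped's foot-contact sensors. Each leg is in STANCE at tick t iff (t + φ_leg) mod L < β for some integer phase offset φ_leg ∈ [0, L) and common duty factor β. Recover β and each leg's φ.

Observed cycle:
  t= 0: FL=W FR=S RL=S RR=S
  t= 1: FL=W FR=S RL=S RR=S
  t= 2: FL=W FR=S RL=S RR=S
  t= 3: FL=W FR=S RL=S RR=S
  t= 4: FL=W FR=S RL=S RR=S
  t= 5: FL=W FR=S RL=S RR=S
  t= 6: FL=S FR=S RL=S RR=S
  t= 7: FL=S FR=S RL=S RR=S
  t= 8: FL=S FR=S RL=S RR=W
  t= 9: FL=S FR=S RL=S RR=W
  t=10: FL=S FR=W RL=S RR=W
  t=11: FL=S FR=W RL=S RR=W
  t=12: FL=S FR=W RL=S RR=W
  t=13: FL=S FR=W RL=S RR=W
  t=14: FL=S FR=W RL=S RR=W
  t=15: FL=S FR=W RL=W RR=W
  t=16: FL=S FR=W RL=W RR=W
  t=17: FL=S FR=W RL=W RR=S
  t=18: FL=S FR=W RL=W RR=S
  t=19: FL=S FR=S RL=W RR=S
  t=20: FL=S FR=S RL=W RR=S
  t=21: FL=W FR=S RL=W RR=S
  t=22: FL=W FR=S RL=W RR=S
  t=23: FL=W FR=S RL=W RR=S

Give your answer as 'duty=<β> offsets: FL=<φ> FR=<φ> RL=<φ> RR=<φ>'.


duty β = stance ticks per leg = 15
FL: stance ticks = 15; W→S at t=6 → φ=18
FR: stance ticks = 15; W→S at t=19 → φ=5
RL: stance ticks = 15; W→S at t=0 → φ=0
RR: stance ticks = 15; W→S at t=17 → φ=7

duty=15 offsets: FL=18 FR=5 RL=0 RR=7


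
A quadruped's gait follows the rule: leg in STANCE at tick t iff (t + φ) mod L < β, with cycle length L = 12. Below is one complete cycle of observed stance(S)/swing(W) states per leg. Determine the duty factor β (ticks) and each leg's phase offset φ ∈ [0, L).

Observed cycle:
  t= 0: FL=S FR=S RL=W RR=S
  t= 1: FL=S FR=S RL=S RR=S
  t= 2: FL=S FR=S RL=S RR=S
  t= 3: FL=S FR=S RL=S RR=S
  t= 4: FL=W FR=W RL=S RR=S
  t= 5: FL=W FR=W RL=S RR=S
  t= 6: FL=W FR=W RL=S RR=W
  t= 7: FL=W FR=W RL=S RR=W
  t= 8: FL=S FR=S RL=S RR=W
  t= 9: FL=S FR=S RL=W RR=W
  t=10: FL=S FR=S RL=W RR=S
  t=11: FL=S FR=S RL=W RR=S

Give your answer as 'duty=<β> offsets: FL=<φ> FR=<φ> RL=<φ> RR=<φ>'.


duty β = stance ticks per leg = 8
FL: stance ticks = 8; W→S at t=8 → φ=4
FR: stance ticks = 8; W→S at t=8 → φ=4
RL: stance ticks = 8; W→S at t=1 → φ=11
RR: stance ticks = 8; W→S at t=10 → φ=2

duty=8 offsets: FL=4 FR=4 RL=11 RR=2


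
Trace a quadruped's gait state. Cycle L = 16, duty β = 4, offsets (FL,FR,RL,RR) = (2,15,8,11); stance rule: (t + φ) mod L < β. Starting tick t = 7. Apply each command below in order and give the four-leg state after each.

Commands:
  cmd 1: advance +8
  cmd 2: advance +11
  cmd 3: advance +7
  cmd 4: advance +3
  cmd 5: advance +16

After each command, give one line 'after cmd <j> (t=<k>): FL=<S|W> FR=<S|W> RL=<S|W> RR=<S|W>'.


after cmd 1 (t=15): FL=S FR=W RL=W RR=W
after cmd 2 (t=26): FL=W FR=W RL=S RR=W
after cmd 3 (t=33): FL=S FR=S RL=W RR=W
after cmd 4 (t=36): FL=W FR=S RL=W RR=W
after cmd 5 (t=52): FL=W FR=S RL=W RR=W

start t=7: FL=W FR=W RL=W RR=S
cmd 1: advance +8 → t=15, phase=(1,14,7,10) → FL=S FR=W RL=W RR=W
cmd 2: advance +11 → t=26, phase=(12,9,2,5) → FL=W FR=W RL=S RR=W
cmd 3: advance +7 → t=33, phase=(3,0,9,12) → FL=S FR=S RL=W RR=W
cmd 4: advance +3 → t=36, phase=(6,3,12,15) → FL=W FR=S RL=W RR=W
cmd 5: advance +16 → t=52, phase=(6,3,12,15) → FL=W FR=S RL=W RR=W


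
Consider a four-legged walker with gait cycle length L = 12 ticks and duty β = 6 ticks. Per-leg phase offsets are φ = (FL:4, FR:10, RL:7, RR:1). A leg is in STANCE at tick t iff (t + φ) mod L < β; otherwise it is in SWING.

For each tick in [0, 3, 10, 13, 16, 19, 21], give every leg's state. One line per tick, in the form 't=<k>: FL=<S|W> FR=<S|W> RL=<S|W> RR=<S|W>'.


t=0: phase=(4,10,7,1) vs β=6 → FL=S FR=W RL=W RR=S
t=3: phase=(7,1,10,4) vs β=6 → FL=W FR=S RL=W RR=S
t=10: phase=(2,8,5,11) vs β=6 → FL=S FR=W RL=S RR=W
t=13: phase=(5,11,8,2) vs β=6 → FL=S FR=W RL=W RR=S
t=16: phase=(8,2,11,5) vs β=6 → FL=W FR=S RL=W RR=S
t=19: phase=(11,5,2,8) vs β=6 → FL=W FR=S RL=S RR=W
t=21: phase=(1,7,4,10) vs β=6 → FL=S FR=W RL=S RR=W

t=0: FL=S FR=W RL=W RR=S
t=3: FL=W FR=S RL=W RR=S
t=10: FL=S FR=W RL=S RR=W
t=13: FL=S FR=W RL=W RR=S
t=16: FL=W FR=S RL=W RR=S
t=19: FL=W FR=S RL=S RR=W
t=21: FL=S FR=W RL=S RR=W


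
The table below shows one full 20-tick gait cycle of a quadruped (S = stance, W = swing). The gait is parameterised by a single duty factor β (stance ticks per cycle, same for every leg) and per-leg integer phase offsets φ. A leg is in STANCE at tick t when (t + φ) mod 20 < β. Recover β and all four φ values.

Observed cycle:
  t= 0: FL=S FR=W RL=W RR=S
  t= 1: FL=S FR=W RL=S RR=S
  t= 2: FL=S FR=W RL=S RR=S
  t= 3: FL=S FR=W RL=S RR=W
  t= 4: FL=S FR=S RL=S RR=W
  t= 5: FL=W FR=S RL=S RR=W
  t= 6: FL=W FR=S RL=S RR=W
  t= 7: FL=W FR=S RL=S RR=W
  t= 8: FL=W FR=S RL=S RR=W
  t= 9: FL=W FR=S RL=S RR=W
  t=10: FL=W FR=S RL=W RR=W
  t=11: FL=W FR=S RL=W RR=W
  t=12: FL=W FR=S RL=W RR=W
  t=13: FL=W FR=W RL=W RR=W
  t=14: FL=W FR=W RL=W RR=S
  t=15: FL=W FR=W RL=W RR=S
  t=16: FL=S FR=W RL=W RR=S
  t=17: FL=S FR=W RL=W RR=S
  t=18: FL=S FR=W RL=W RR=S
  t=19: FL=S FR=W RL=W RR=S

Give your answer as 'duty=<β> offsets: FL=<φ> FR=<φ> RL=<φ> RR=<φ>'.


duty=9 offsets: FL=4 FR=16 RL=19 RR=6

duty β = stance ticks per leg = 9
FL: stance ticks = 9; W→S at t=16 → φ=4
FR: stance ticks = 9; W→S at t=4 → φ=16
RL: stance ticks = 9; W→S at t=1 → φ=19
RR: stance ticks = 9; W→S at t=14 → φ=6


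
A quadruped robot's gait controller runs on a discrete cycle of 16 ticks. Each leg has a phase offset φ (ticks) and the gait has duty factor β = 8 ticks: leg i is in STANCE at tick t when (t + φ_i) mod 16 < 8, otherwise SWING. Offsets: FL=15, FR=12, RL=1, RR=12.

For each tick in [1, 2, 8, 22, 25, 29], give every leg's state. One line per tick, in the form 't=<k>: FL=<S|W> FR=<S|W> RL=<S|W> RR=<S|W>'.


t=1: FL=S FR=W RL=S RR=W
t=2: FL=S FR=W RL=S RR=W
t=8: FL=S FR=S RL=W RR=S
t=22: FL=S FR=S RL=S RR=S
t=25: FL=W FR=S RL=W RR=S
t=29: FL=W FR=W RL=W RR=W

t=1: phase=(0,13,2,13) vs β=8 → FL=S FR=W RL=S RR=W
t=2: phase=(1,14,3,14) vs β=8 → FL=S FR=W RL=S RR=W
t=8: phase=(7,4,9,4) vs β=8 → FL=S FR=S RL=W RR=S
t=22: phase=(5,2,7,2) vs β=8 → FL=S FR=S RL=S RR=S
t=25: phase=(8,5,10,5) vs β=8 → FL=W FR=S RL=W RR=S
t=29: phase=(12,9,14,9) vs β=8 → FL=W FR=W RL=W RR=W
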